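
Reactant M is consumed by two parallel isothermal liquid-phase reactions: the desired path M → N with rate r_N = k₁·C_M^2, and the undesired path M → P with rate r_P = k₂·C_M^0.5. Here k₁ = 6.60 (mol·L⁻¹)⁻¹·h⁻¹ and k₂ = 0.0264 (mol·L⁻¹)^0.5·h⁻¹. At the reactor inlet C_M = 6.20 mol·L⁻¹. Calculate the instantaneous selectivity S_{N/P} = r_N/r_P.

S_{N/P} = r_N/r_P = (k₁·C_M^2)/(k₂·C_M^0.5) = (k₁/k₂)·C_M^1.5.
= (6.60×6.200^2) / (0.0264×6.200^0.5) = 253.7/0.06574 = 3859.
Since the desired path is higher order in M, keeping C_M high (PFR or concentrated feed) favours N.

3859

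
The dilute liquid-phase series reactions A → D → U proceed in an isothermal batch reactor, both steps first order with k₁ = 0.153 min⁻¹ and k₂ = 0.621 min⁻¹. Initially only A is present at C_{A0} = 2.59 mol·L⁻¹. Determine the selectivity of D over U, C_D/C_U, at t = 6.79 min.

0.207

For first-order series with pure A initially, C_D(t) = k₁C_{A0}/(k₂−k₁)·(e^(−k₁t) − e^(−k₂t)).
e^(−k₁t) = e^(−0.153×6.79) = e^(−1.039) = 0.3539; e^(−k₂t) = e^(−4.217) = 0.01475.
C_D = 0.153×2.59/(0.621−0.153) × (0.3539−0.01475) = 0.8467×0.3391 = 0.2871 mol·L⁻¹.
C_A = C_{A0}e^(−k₁t) = 0.9165 mol·L⁻¹, so C_U = C_{A0}−C_A−C_D = 1.386 mol·L⁻¹; C_D/C_U = 0.207.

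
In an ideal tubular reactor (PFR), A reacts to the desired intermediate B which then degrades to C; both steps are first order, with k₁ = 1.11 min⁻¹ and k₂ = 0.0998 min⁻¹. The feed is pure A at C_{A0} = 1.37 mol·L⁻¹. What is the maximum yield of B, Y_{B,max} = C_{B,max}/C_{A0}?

For a first-order series the maximum intermediate yield is C_{B,max}/C_{A0} = (k₁/k₂)^[k₂/(k₂−k₁)].
= (1.11/0.0998)^(0.0998/(0.0998−1.11)) = (11.12)^(-0.09879) = 0.7882.

0.788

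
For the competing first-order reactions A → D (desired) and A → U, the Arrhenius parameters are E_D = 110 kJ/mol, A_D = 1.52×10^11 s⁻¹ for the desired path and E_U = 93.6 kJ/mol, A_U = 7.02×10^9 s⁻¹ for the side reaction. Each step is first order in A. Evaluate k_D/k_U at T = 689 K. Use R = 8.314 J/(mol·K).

Since both paths have the same order in A, the concentration cancels and S_{D/U} = k_D/k_U = (A_D/A_U)·exp[(E_U−E_D)/(RT)].
(E_U−E_D)/(RT) = (93.6−110)×10³/(8.314×689) = -16400/5728 = -2.863.
k_D/k_U = (1.52×10^11/7.02×10^9)·exp(-2.863) = 21.65 × 0.05710 = 1.24.
Since E_D > E_U, raising the temperature improves selectivity toward D.

1.24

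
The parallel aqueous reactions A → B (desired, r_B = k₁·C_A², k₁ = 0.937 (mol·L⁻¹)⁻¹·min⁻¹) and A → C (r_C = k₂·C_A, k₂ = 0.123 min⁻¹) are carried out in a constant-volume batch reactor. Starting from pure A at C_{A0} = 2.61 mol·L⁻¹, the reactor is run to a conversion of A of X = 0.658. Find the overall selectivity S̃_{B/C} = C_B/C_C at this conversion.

C_A = C_{A0}(1−X) = 0.8926 mol·L⁻¹.
Along a PFR/batch, dC_C/dC_A = −r_C/(r_B+r_C) = −k₂/(k₂+k₁·C_A).
Integrating from C_{A0} to C_A: C_C = (0.123/0.937)·ln[(0.123+0.937·2.61)/(0.123+0.937·0.893)] = 0.1313·ln(2.569/0.9594) = 0.1293 mol·L⁻¹.
Then C_B = (C_{A0}−C_A) − C_C = 1.717 − 0.1293 = 1.588 mol·L⁻¹.
S̃_{B/C} = C_B/C_C = 1.588/0.1293 = 12.3.

12.3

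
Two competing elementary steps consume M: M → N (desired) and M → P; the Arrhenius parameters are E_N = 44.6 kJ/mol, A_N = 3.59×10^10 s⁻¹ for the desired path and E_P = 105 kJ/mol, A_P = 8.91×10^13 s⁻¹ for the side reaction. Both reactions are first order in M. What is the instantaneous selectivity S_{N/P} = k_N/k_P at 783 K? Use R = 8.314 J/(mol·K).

4.31

Since both paths have the same order in M, the concentration cancels and S_{N/P} = k_N/k_P = (A_N/A_P)·exp[(E_P−E_N)/(RT)].
(E_P−E_N)/(RT) = (105−44.6)×10³/(8.314×783) = 60400/6510 = 9.278.
k_N/k_P = (3.59×10^10/8.91×10^13)·exp(9.278) = 4.029×10^-4 × 10702 = 4.31.
Since E_N < E_P, lowering the temperature improves selectivity toward N.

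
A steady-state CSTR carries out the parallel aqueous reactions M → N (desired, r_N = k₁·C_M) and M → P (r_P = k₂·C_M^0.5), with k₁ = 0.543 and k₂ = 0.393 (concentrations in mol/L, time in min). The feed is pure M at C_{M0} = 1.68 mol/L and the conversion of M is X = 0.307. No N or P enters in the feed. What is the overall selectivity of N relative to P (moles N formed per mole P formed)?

1.49

Exit C_M = C_{M0}(1−X) = 1.68×0.693 = 1.164 mol/L.
A CSTR operates uniformly at the exit composition, giving r_N = 0.6322 and r_P = 0.4240 (each k·C_M^n at C_M = 1.164).
Overall selectivity = C_N/C_P = r_Nτ/(r_Pτ) = r_N/r_P = 1.49.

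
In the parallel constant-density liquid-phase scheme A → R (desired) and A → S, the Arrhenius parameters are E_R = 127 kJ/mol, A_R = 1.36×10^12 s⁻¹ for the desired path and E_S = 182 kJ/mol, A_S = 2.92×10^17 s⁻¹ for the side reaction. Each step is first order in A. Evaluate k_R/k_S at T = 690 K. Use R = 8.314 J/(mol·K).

0.0679

Since both paths have the same order in A, the concentration cancels and S_{R/S} = k_R/k_S = (A_R/A_S)·exp[(E_S−E_R)/(RT)].
(E_S−E_R)/(RT) = (182−127)×10³/(8.314×690) = 55000/5737 = 9.587.
k_R/k_S = (1.36×10^12/2.92×10^17)·exp(9.587) = 4.658×10^-6 × 14581 = 0.0679.
Since E_R < E_S, lowering the temperature improves selectivity toward R.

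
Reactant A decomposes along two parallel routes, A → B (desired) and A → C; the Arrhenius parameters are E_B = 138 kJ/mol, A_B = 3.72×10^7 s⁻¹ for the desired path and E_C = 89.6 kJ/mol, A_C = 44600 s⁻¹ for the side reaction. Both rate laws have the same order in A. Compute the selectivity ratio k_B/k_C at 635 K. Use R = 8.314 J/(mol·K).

Since both paths have the same order in A, the concentration cancels and S_{B/C} = k_B/k_C = (A_B/A_C)·exp[(E_C−E_B)/(RT)].
(E_C−E_B)/(RT) = (89.6−138)×10³/(8.314×635) = -48400/5279 = -9.168.
k_B/k_C = (3.72×10^7/44600)·exp(-9.168) = 834.1 × 1.044×10^-4 = 0.0870.

0.0870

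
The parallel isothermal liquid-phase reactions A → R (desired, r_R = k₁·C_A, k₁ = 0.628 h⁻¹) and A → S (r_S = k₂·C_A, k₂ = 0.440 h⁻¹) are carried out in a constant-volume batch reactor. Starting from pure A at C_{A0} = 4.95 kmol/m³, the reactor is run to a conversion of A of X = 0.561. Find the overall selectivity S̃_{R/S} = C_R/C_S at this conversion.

1.43

C_A = C_{A0}(1−X) = 2.173 kmol/m³.
Both paths are first order in A, so the instantaneous fraction to R is constant: dC_R/d(−C_A) = k₁/(k₁+k₂) = 0.5880.
C_R = 0.5880·(C_{A0}−C_A) = 0.5880×2.777 = 1.63 kmol/m³.
C_S = (C_{A0}−C_A)−C_R = 1.144 kmol/m³; S̃_{R/S} = 1.633/1.144 = 1.43.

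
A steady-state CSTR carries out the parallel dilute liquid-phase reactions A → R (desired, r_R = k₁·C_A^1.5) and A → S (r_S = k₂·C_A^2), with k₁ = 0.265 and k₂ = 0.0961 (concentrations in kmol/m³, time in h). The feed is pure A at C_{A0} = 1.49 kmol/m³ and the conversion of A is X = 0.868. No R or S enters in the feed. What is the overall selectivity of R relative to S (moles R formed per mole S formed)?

Exit C_A = C_{A0}(1−X) = 1.49×0.132 = 0.1967 kmol/m³.
Rates in a CSTR are evaluated at the outlet concentration: r_R = 0.265×0.1967^1.5 = 0.02311, r_S = 0.0961×0.1967^2 = 0.003717.
Overall selectivity = C_R/C_S = r_Rτ/(r_Sτ) = r_R/r_S = 6.22.

6.22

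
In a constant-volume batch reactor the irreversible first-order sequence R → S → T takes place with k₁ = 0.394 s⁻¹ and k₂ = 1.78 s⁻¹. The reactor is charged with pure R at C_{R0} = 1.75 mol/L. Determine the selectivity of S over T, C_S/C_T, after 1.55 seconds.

0.425

Solving the coupled first-order balances gives C_S(t) = [k₁/(k₂−k₁)]·C_{R0}·(e^(−k₁t) − e^(−k₂t)).
e^(−k₁t) = e^(−0.394×1.55) = e^(−0.6107) = 0.5430; e^(−k₂t) = e^(−2.759) = 0.06336.
C_S = 0.394×1.75/(1.78−0.394) × (0.5430−0.06336) = 0.4975×0.4796 = 0.2386 mol/L.
C_R = C_{R0}e^(−k₁t) = 0.9502 mol/L, so C_T = C_{R0}−C_R−C_S = 0.5612 mol/L; C_S/C_T = 0.425.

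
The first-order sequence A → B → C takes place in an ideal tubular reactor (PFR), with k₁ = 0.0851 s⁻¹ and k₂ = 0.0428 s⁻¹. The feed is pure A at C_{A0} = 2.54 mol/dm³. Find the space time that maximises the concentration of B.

16.2 s

For first-order series the maximum of C_B occurs at τ_opt = ln(k₂/k₁)/(k₂−k₁).
= ln(0.0428/0.0851)/(0.0428−0.0851) = ln(0.5029)/-0.04230 = -0.6873/-0.04230 = 16.2 s.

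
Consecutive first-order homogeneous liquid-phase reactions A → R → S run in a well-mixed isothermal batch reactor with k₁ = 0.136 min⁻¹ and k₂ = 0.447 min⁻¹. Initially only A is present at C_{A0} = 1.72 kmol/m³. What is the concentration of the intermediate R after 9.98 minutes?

0.185 kmol/m³

For first-order series with pure A initially, C_R(t) = k₁C_{A0}/(k₂−k₁)·(e^(−k₁t) − e^(−k₂t)).
e^(−k₁t) = e^(−0.136×9.98) = e^(−1.357) = 0.2574; e^(−k₂t) = e^(−4.461) = 0.01155.
C_R = 0.136×1.72/(0.447−0.136) × (0.2574−0.01155) = 0.7522×0.2458 = 0.1849 kmol/m³.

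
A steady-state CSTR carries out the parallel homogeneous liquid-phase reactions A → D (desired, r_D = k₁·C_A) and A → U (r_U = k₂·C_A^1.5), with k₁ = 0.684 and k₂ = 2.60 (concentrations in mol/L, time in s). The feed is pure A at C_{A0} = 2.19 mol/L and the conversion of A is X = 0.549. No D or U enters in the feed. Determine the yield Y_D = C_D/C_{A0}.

Exit C_A = C_{A0}(1−X) = 2.19×0.451 = 0.9877 mol/L.
Rates in a CSTR are evaluated at the outlet concentration: r_D = 0.684×0.9877 = 0.6756, r_U = 2.60×0.9877^1.5 = 2.552.
Fraction of consumed A going to D: r_D/(r_D+r_U) = 0.2093.
C_D = 0.2093·C_{A0}·X = 0.2093×2.19×0.549 = 0.252 mol/L; Y_D = C_D/C_{A0} = 0.115.

0.115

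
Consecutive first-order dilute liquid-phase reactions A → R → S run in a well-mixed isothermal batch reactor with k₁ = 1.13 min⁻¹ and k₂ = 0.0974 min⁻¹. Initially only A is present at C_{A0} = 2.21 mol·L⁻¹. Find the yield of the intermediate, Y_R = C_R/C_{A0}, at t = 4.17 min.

For first-order series with pure A initially, C_R(t) = k₁C_{A0}/(k₂−k₁)·(e^(−k₁t) − e^(−k₂t)).
e^(−k₁t) = e^(−1.13×4.17) = e^(−4.712) = 0.008986; e^(−k₂t) = e^(−0.4062) = 0.6662.
C_R = 1.13×2.21/(0.0974−1.13) × (0.008986−0.6662) = (-2.418)×(-0.6572) = 1.589 mol·L⁻¹.
Y_R = C_R/C_{A0} = 1.589/2.21 = 0.719.

0.719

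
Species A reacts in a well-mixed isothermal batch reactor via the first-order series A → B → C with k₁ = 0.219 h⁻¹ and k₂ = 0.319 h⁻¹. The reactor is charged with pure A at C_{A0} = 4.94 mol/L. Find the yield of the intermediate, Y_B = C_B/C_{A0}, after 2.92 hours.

Solving the coupled first-order balances gives C_B(t) = [k₁/(k₂−k₁)]·C_{A0}·(e^(−k₁t) − e^(−k₂t)).
e^(−k₁t) = e^(−0.219×2.92) = e^(−0.6395) = 0.5276; e^(−k₂t) = e^(−0.9315) = 0.3940.
C_B = 0.219×4.94/(0.319−0.219) × (0.5276−0.3940) = 10.82×0.1336 = 1.445 mol/L.
Y_B = C_B/C_{A0} = 1.445/4.94 = 0.293.

0.293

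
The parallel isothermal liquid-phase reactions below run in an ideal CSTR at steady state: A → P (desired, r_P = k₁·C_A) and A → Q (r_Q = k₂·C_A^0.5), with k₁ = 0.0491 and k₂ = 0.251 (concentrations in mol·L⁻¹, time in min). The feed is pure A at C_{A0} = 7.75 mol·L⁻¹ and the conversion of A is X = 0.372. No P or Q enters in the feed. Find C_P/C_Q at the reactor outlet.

Exit C_A = C_{A0}(1−X) = 7.75×0.628 = 4.867 mol·L⁻¹.
In a CSTR the entire volume is at exit conditions, so r_P = 0.0491×4.867 = 0.2390 and r_Q = 0.251×4.867^0.5 = 0.5537.
Overall selectivity = C_P/C_Q = r_Pτ/(r_Qτ) = r_P/r_Q = 0.432.

0.432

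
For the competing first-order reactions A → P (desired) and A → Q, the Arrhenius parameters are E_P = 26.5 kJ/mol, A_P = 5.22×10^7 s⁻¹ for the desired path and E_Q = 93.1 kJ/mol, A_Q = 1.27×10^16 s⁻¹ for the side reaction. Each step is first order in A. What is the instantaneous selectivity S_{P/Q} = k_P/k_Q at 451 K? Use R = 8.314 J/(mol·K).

Since both paths have the same order in A, the concentration cancels and S_{P/Q} = k_P/k_Q = (A_P/A_Q)·exp[(E_Q−E_P)/(RT)].
(E_Q−E_P)/(RT) = (93.1−26.5)×10³/(8.314×451) = 66600/3750 = 17.76.
k_P/k_Q = (5.22×10^7/1.27×10^16)·exp(17.76) = 4.110×10^-9 × 5.174×10^7 = 0.213.
Since E_P < E_Q, lowering the temperature improves selectivity toward P.

0.213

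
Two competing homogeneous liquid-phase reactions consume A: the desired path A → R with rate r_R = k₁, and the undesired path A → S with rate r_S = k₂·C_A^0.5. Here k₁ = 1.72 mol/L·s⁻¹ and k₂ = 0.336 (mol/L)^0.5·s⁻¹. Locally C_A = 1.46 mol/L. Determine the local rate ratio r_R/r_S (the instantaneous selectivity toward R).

4.24

S_{R/S} = r_R/r_S = (k₁)/(k₂·C_A^0.5) = (k₁/k₂)·C_A^-0.5.
= (1.72) / (0.336×1.460^0.5) = 1.720/0.4060 = 4.24.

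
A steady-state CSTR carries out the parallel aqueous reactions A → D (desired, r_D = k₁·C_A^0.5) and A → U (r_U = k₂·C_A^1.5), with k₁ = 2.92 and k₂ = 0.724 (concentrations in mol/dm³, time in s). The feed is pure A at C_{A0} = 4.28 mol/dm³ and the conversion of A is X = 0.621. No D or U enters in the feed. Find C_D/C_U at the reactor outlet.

2.49

Exit C_A = C_{A0}(1−X) = 4.28×0.379 = 1.622 mol/dm³.
A CSTR operates uniformly at the exit composition, giving r_D = 3.719 and r_U = 1.496 (each k·C_A^n at C_A = 1.622).
Overall selectivity = C_D/C_U = r_Dτ/(r_Uτ) = r_D/r_U = 2.49.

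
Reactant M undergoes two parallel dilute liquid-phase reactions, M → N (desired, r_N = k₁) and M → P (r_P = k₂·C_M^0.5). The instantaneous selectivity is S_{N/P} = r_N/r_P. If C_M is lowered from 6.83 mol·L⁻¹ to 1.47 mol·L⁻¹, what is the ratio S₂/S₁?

S_{N/P} = (k₁/k₂)·C_M^-0.5, so S₂/S₁ = (C_{M,2}/C_{M,1})^-0.5.
= (1.47/6.83)^(-0.5) = (0.2152)^(-0.5) = 2.16.
Selectivity toward N rises as C_M falls — low-concentration operation is favoured.

2.16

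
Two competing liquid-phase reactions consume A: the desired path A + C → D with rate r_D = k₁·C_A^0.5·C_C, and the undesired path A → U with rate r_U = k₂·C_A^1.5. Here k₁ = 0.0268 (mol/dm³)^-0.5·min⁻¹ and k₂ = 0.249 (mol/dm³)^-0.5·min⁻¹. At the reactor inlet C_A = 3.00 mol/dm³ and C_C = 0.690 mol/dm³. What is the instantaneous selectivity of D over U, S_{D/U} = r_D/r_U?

S_{D/U} = r_D/r_U = (k₁·C_A^0.5·C_C)/(k₂·C_A^1.5) = (k₁/k₂)·C_A⁻¹·C_C.
= (0.0268×3.000^0.5×0.6900) / (0.249×3.000^1.5) = 0.03203/1.294 = 0.0248.

0.0248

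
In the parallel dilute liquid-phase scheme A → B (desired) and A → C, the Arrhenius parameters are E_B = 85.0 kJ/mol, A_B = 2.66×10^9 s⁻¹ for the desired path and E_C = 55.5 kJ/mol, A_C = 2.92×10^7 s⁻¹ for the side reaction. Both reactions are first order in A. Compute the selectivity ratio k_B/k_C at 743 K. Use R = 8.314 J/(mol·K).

0.768

With equal orders, S_{B/C} = k_B/k_C = (A_B/A_C)·exp[(E_C−E_B)/(RT)].
(E_C−E_B)/(RT) = (55.5−85.0)×10³/(8.314×743) = -29500/6177 = -4.776.
k_B/k_C = (2.66×10^9/2.92×10^7)·exp(-4.776) = 91.10 × 0.008433 = 0.768.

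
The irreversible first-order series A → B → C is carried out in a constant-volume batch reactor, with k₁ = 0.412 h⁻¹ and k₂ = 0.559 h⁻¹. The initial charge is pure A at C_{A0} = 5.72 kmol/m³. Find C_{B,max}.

1.79 kmol/m³

At the optimum, C_{B,max}/C_{A0} = (k₁/k₂)^[k₂/(k₂−k₁)].
= (0.412/0.559)^(0.559/(0.559−0.412)) = (0.7370)^(3.803) = 0.3134.
C_{B,max} = 0.3134×5.72 = 1.79 kmol/m³.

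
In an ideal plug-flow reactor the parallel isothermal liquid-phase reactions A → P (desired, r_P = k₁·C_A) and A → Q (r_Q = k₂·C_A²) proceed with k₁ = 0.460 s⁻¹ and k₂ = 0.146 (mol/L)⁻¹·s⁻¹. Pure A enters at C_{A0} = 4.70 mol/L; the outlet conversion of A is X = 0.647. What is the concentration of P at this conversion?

C_A = C_{A0}(1−X) = 1.659 mol/L.
Along a PFR/batch, dC_P/dC_A = −r_P/(r_P+r_Q) = −k₁/(k₁+k₂·C_A).
Integrating from C_{A0} to C_A: C_P = (0.460/0.146)·ln[(0.460+0.146·4.70)/(0.460+0.146·1.66)] = 3.151·ln(1.146/0.7022) = 1.544 mol/L.

1.54 mol/L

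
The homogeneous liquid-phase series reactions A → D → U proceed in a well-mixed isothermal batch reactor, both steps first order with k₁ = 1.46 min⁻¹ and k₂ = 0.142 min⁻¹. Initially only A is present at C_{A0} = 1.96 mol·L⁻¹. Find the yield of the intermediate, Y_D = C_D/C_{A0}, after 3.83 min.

For first-order series with pure A initially, C_D(t) = k₁C_{A0}/(k₂−k₁)·(e^(−k₁t) − e^(−k₂t)).
e^(−k₁t) = e^(−1.46×3.83) = e^(−5.592) = 0.003728; e^(−k₂t) = e^(−0.5439) = 0.5805.
C_D = 1.46×1.96/(0.142−1.46) × (0.003728−0.5805) = (-2.171)×(-0.5768) = 1.252 mol·L⁻¹.
Y_D = C_D/C_{A0} = 1.252/1.96 = 0.639.

0.639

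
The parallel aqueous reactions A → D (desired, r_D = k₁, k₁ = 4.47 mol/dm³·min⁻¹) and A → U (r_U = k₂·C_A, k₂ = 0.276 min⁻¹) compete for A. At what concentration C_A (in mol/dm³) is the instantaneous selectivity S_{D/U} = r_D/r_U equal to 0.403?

S_{D/U} = (k₁/k₂)·C_A⁻¹ ⇒ C_A = (S·k₂/k₁)^(-1).
= (0.403×0.276/4.47)^(-1) = (0.02488)^(-1) = 40.2 mol/dm³.

40.2 mol/dm³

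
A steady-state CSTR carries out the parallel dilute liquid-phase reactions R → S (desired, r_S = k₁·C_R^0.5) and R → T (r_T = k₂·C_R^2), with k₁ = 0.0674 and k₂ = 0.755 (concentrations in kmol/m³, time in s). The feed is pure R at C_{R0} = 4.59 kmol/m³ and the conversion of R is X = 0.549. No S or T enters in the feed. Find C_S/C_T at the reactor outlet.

0.0300

Exit C_R = C_{R0}(1−X) = 4.59×0.451 = 2.070 kmol/m³.
Rates in a CSTR are evaluated at the outlet concentration: r_S = 0.0674×2.070^0.5 = 0.09697, r_T = 0.755×2.070^2 = 3.235.
Overall selectivity = C_S/C_T = r_Sτ/(r_Tτ) = r_S/r_T = 0.0300.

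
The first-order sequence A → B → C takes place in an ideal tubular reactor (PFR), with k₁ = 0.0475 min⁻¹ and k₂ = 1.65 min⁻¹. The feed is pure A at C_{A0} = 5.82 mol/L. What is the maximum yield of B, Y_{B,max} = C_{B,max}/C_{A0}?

At the optimum, C_{B,max}/C_{A0} = (k₁/k₂)^[k₂/(k₂−k₁)].
= (0.0475/1.65)^(1.65/(1.65−0.0475)) = (0.02879)^(1.030) = 0.02591.

0.0259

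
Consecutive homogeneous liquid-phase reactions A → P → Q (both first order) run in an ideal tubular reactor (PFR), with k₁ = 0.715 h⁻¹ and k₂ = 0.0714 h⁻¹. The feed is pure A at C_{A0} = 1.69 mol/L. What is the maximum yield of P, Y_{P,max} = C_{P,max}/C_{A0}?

At the optimum, C_{P,max}/C_{A0} = (k₁/k₂)^[k₂/(k₂−k₁)].
= (0.715/0.0714)^(0.0714/(0.0714−0.715)) = (10.01)^(-0.1109) = 0.7745.

0.774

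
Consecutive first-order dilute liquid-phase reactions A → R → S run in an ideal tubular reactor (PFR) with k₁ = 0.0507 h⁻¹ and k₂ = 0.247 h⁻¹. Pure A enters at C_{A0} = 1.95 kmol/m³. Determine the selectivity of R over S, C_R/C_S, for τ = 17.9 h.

0.204

The intermediate concentration in a first-order A→B→C sequence is C_R = k₁C_{A0}(e^(−k₁τ) − e^(−k₂τ))/(k₂−k₁).
e^(−k₁τ) = e^(−0.0507×17.9) = e^(−0.9075) = 0.4035; e^(−k₂τ) = e^(−4.421) = 0.01202.
C_R = 0.0507×1.95/(0.247−0.0507) × (0.4035−0.01202) = 0.5036×0.3915 = 0.1972 kmol/m³.
C_A = C_{A0}e^(−k₁τ) = 0.7869 kmol/m³, so C_S = C_{A0}−C_A−C_R = 0.9660 kmol/m³; C_R/C_S = 0.204.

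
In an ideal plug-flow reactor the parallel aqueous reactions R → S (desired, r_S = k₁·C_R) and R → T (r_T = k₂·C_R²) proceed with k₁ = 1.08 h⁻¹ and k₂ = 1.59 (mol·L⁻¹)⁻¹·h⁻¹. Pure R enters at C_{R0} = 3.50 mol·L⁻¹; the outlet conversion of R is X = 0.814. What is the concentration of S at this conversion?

0.778 mol·L⁻¹

C_R = C_{R0}(1−X) = 0.6510 mol·L⁻¹.
Along a PFR/batch, dC_S/dC_R = −r_S/(r_S+r_T) = −k₁/(k₁+k₂·C_R).
Integrating from C_{R0} to C_R: C_S = (1.08/1.59)·ln[(1.08+1.59·3.50)/(1.08+1.59·0.651)] = 0.6792·ln(6.645/2.115) = 0.7776 mol·L⁻¹.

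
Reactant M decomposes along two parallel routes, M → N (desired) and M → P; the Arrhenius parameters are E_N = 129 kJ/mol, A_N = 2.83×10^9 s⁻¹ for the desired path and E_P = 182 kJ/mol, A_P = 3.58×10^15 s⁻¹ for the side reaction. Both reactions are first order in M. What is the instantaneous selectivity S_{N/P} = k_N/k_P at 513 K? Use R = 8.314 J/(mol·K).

0.197

Since both paths have the same order in M, the concentration cancels and S_{N/P} = k_N/k_P = (A_N/A_P)·exp[(E_P−E_N)/(RT)].
(E_P−E_N)/(RT) = (182−129)×10³/(8.314×513) = 53000/4265 = 12.43.
k_N/k_P = (2.83×10^9/3.58×10^15)·exp(12.43) = 7.905×10^-7 × 2.493×10^5 = 0.197.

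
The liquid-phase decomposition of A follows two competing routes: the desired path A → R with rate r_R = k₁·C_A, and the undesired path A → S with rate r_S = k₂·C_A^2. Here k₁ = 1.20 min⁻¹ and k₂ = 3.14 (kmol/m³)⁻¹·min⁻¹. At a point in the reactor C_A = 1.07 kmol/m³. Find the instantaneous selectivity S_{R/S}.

0.357

S_{R/S} = r_R/r_S = (k₁·C_A)/(k₂·C_A^2) = (k₁/k₂)·C_A⁻¹.
= (1.20×1.070) / (3.14×1.070^2) = 1.284/3.595 = 0.357.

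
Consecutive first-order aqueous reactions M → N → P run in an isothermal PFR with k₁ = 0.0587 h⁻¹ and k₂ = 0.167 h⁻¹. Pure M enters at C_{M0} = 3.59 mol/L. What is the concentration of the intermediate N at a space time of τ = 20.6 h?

0.518 mol/L

For first-order series with pure M initially, C_N(τ) = k₁C_{M0}/(k₂−k₁)·(e^(−k₁τ) − e^(−k₂τ)).
e^(−k₁τ) = e^(−0.0587×20.6) = e^(−1.209) = 0.2984; e^(−k₂τ) = e^(−3.440) = 0.03206.
C_N = 0.0587×3.59/(0.167−0.0587) × (0.2984−0.03206) = 1.946×0.2664 = 0.5183 mol/L.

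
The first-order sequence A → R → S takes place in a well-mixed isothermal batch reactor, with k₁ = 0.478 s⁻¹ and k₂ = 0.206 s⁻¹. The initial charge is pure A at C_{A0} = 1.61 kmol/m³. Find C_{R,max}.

0.851 kmol/m³

For a first-order series the maximum intermediate yield is C_{R,max}/C_{A0} = (k₁/k₂)^[k₂/(k₂−k₁)].
= (0.478/0.206)^(0.206/(0.206−0.478)) = (2.320)^(-0.7574) = 0.5286.
C_{R,max} = 0.5286×1.61 = 0.851 kmol/m³.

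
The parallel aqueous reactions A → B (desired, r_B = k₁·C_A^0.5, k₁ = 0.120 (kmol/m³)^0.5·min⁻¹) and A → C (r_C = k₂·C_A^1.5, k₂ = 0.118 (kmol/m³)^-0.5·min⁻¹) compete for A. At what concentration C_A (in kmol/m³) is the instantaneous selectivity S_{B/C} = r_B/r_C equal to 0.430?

2.36 kmol/m³

S_{B/C} = (k₁/k₂)·C_A⁻¹ ⇒ C_A = (S·k₂/k₁)^(-1).
= (0.430×0.118/0.120)^(-1) = (0.4228)^(-1) = 2.36 kmol/m³.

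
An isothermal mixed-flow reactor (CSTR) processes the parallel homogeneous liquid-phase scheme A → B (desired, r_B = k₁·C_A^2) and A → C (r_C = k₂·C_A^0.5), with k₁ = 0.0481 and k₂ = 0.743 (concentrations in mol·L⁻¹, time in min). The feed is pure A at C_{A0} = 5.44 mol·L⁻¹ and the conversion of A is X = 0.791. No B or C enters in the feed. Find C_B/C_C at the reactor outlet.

Exit C_A = C_{A0}(1−X) = 5.44×0.209 = 1.137 mol·L⁻¹.
Rates in a CSTR are evaluated at the outlet concentration: r_B = 0.0481×1.137^2 = 0.06218, r_C = 0.743×1.137^0.5 = 0.7922.
Overall selectivity = C_B/C_C = r_Bτ/(r_Cτ) = r_B/r_C = 0.0785.

0.0785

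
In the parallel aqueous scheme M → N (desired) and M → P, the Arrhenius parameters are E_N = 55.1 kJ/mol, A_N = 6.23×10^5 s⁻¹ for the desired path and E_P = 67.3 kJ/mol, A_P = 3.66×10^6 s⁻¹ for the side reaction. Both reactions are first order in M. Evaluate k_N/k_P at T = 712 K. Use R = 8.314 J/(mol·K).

1.34

With equal orders, S_{N/P} = k_N/k_P = (A_N/A_P)·exp[(E_P−E_N)/(RT)].
(E_P−E_N)/(RT) = (67.3−55.1)×10³/(8.314×712) = 12200/5920 = 2.061.
k_N/k_P = (6.23×10^5/3.66×10^6)·exp(2.061) = 0.1702 × 7.854 = 1.34.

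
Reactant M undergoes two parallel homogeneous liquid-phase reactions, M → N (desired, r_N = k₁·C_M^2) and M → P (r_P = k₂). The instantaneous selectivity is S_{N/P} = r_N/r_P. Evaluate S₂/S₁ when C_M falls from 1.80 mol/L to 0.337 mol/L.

0.0351

S_{N/P} = (k₁/k₂)·C_M^2, so S₂/S₁ = (C_{M,2}/C_{M,1})^2.
= (0.337/1.80)^2 = (0.1872)^2 = 0.0351.
Selectivity toward N falls as C_M falls — high-concentration operation is favoured.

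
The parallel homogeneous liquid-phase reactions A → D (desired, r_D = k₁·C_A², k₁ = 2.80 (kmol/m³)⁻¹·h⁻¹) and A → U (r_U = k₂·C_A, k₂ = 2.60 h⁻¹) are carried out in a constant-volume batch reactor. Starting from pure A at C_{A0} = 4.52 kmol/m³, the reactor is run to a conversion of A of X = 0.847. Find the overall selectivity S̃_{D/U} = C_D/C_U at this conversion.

C_A = C_{A0}(1−X) = 0.6916 kmol/m³.
Along a PFR/batch, dC_U/dC_A = −r_U/(r_D+r_U) = −k₂/(k₂+k₁·C_A).
Integrating from C_{A0} to C_A: C_U = (2.60/2.80)·ln[(2.60+2.80·4.52)/(2.60+2.80·0.692)] = 0.9286·ln(15.26/4.536) = 1.126 kmol/m³.
Then C_D = (C_{A0}−C_A) − C_U = 3.828 − 1.126 = 2.702 kmol/m³.
S̃_{D/U} = C_D/C_U = 2.702/1.126 = 2.40.

2.40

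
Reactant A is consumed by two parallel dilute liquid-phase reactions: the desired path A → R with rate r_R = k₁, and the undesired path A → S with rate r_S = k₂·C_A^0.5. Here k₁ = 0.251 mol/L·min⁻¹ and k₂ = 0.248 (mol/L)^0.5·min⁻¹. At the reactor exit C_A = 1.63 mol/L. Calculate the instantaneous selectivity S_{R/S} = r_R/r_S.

S_{R/S} = r_R/r_S = (k₁)/(k₂·C_A^0.5) = (k₁/k₂)·C_A^-0.5.
= (0.251) / (0.248×1.630^0.5) = 0.2510/0.3166 = 0.793.

0.793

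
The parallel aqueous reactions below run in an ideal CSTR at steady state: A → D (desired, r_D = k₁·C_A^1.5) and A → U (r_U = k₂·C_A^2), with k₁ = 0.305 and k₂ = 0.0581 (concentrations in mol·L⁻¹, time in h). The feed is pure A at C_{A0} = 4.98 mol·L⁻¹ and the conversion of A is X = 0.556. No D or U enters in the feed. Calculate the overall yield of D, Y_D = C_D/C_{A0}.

Exit C_A = C_{A0}(1−X) = 4.98×0.444 = 2.211 mol·L⁻¹.
Rates in a CSTR are evaluated at the outlet concentration: r_D = 0.305×2.211^1.5 = 1.003, r_U = 0.0581×2.211^2 = 0.2841.
Fraction of consumed A going to D: r_D/(r_D+r_U) = 0.7793.
C_D = 0.7793·C_{A0}·X = 0.7793×4.98×0.556 = 2.16 mol·L⁻¹; Y_D = C_D/C_{A0} = 0.433.

0.433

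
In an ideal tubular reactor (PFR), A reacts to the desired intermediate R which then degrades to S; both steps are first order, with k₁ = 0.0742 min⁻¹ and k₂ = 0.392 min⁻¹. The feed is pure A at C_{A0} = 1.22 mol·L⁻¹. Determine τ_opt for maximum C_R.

5.24 min

The intermediate peaks when r₁ = r₂, i.e. k₁e^(−k₁τ) = k₂e^(−k₂τ), giving τ_opt = ln(k₂/k₁)/(k₂−k₁).
= ln(0.392/0.0742)/(0.392−0.0742) = ln(5.283)/0.3178 = 1.664/0.3178 = 5.24 min.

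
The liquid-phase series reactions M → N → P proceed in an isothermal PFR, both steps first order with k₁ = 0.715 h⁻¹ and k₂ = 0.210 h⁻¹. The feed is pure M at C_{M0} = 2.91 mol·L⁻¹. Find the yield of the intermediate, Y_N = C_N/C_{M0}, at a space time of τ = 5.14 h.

0.445

Solving the coupled first-order balances gives C_N(τ) = [k₁/(k₂−k₁)]·C_{M0}·(e^(−k₁τ) − e^(−k₂τ)).
e^(−k₁τ) = e^(−0.715×5.14) = e^(−3.675) = 0.02535; e^(−k₂τ) = e^(−1.079) = 0.3398.
C_N = 0.715×2.91/(0.210−0.715) × (0.02535−0.3398) = (-4.120)×(-0.3145) = 1.296 mol·L⁻¹.
Y_N = C_N/C_{M0} = 1.296/2.91 = 0.445.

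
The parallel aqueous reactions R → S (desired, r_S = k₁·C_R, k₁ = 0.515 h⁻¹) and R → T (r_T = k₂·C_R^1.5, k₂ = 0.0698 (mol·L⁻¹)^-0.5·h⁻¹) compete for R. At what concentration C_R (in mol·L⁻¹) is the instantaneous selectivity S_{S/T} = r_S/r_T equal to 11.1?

0.442 mol·L⁻¹

S_{S/T} = (k₁/k₂)·C_R^-0.5 ⇒ C_R = (S·k₂/k₁)^(-2).
= (11.1×0.0698/0.515)^(-2) = (1.504)^(-2) = 0.442 mol·L⁻¹.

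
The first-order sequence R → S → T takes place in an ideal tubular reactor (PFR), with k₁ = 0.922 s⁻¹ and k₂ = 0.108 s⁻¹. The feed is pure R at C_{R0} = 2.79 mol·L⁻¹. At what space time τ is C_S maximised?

The intermediate peaks when r₁ = r₂, i.e. k₁e^(−k₁τ) = k₂e^(−k₂τ), giving τ_opt = ln(k₂/k₁)/(k₂−k₁).
= ln(0.108/0.922)/(0.108−0.922) = ln(0.1171)/-0.8140 = -2.144/-0.8140 = 2.63 s.

2.63 s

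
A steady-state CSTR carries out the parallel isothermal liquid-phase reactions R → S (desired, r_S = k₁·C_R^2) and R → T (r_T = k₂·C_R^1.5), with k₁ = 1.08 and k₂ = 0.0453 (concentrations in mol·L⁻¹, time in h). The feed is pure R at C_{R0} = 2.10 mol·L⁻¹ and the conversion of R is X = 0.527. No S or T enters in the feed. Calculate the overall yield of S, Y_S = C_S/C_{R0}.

0.506

Exit C_R = C_{R0}(1−X) = 2.10×0.473 = 0.9933 mol·L⁻¹.
A CSTR operates uniformly at the exit composition, giving r_S = 1.066 and r_T = 0.04485 (each k·C_R^n at C_R = 0.9933).
Fraction of consumed R going to S: r_S/(r_S+r_T) = 0.9596.
C_S = 0.9596·C_{R0}·X = 0.9596×2.10×0.527 = 1.06 mol·L⁻¹; Y_S = C_S/C_{R0} = 0.506.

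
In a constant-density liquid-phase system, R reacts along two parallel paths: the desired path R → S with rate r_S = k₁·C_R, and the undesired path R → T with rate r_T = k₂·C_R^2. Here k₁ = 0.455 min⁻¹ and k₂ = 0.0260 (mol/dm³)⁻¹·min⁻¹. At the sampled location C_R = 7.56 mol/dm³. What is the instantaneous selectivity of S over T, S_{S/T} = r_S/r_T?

S_{S/T} = r_S/r_T = (k₁·C_R)/(k₂·C_R^2) = (k₁/k₂)·C_R⁻¹.
= (0.455×7.560) / (0.0260×7.560^2) = 3.440/1.486 = 2.31.

2.31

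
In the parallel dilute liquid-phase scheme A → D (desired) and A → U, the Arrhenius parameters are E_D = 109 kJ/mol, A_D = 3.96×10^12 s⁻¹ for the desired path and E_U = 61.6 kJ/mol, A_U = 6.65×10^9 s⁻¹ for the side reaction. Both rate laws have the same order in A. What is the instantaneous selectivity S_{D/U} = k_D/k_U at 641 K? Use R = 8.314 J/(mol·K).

Since both paths have the same order in A, the concentration cancels and S_{D/U} = k_D/k_U = (A_D/A_U)·exp[(E_U−E_D)/(RT)].
(E_U−E_D)/(RT) = (61.6−109)×10³/(8.314×641) = -47400/5329 = -8.894.
k_D/k_U = (3.96×10^12/6.65×10^9)·exp(-8.894) = 595.5 × 1.372×10^-4 = 0.0817.

0.0817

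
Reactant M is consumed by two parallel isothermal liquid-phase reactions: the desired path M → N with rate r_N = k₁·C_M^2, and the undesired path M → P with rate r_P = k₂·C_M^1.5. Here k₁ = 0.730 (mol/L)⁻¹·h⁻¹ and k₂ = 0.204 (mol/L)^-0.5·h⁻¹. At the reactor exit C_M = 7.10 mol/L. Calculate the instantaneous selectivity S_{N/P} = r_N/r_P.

S_{N/P} = r_N/r_P = (k₁·C_M^2)/(k₂·C_M^1.5) = (k₁/k₂)·C_M^0.5.
= (0.730×7.100^2) / (0.204×7.100^1.5) = 36.80/3.859 = 9.54.

9.54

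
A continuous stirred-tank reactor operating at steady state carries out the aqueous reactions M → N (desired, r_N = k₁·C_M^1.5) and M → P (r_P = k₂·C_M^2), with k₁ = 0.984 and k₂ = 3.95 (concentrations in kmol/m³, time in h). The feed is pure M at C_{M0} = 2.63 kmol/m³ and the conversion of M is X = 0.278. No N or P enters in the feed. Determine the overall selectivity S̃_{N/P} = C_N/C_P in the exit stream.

Exit C_M = C_{M0}(1−X) = 2.63×0.722 = 1.899 kmol/m³.
Rates in a CSTR are evaluated at the outlet concentration: r_N = 0.984×1.899^1.5 = 2.575, r_P = 3.95×1.899^2 = 14.24.
Overall selectivity = C_N/C_P = r_Nτ/(r_Pτ) = r_N/r_P = 0.181.

0.181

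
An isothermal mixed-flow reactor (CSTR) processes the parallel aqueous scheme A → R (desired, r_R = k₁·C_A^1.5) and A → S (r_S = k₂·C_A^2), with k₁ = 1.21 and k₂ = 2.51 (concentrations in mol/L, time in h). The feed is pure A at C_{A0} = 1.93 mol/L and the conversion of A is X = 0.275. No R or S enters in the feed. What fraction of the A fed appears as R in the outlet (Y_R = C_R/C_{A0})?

0.0796

Exit C_A = C_{A0}(1−X) = 1.93×0.725 = 1.399 mol/L.
A CSTR operates uniformly at the exit composition, giving r_R = 2.003 and r_S = 4.914 (each k·C_A^n at C_A = 1.399).
Fraction of consumed A going to R: r_R/(r_R+r_S) = 0.2895.
C_R = 0.2895·C_{A0}·X = 0.2895×1.93×0.275 = 0.154 mol/L; Y_R = C_R/C_{A0} = 0.0796.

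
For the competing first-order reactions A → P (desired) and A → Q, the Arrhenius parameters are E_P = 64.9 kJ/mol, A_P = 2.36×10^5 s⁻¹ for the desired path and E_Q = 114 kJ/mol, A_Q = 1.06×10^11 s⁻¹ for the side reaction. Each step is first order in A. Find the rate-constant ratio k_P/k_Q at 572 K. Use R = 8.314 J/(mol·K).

Since both paths have the same order in A, the concentration cancels and S_{P/Q} = k_P/k_Q = (A_P/A_Q)·exp[(E_Q−E_P)/(RT)].
(E_Q−E_P)/(RT) = (114−64.9)×10³/(8.314×572) = 49100/4756 = 10.32.
k_P/k_Q = (2.36×10^5/1.06×10^11)·exp(10.32) = 2.226×10^-6 × 30475 = 0.0678.
Since E_P < E_Q, lowering the temperature improves selectivity toward P.

0.0678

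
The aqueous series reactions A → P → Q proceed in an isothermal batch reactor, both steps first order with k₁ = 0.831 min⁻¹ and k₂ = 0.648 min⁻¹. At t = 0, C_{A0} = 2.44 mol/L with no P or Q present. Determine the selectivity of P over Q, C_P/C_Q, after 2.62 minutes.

0.556

Solving the coupled first-order balances gives C_P(t) = [k₁/(k₂−k₁)]·C_{A0}·(e^(−k₁t) − e^(−k₂t)).
e^(−k₁t) = e^(−0.831×2.62) = e^(−2.177) = 0.1134; e^(−k₂t) = e^(−1.698) = 0.1831.
C_P = 0.831×2.44/(0.648−0.831) × (0.1134−0.1831) = (-11.08)×(-0.06974) = 0.7727 mol/L.
C_A = C_{A0}e^(−k₁t) = 0.2766 mol/L, so C_Q = C_{A0}−C_A−C_P = 1.391 mol/L; C_P/C_Q = 0.556.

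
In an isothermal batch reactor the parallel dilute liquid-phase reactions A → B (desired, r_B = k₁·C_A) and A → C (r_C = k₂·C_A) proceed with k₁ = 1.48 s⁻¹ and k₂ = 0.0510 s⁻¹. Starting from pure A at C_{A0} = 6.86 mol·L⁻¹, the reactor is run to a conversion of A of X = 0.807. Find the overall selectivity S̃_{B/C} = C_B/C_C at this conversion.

C_A = C_{A0}(1−X) = 1.324 mol·L⁻¹.
Both paths are first order in A, so the instantaneous fraction to B is constant: dC_B/d(−C_A) = k₁/(k₁+k₂) = 0.9667.
C_B = 0.9667·(C_{A0}−C_A) = 0.9667×5.536 = 5.35 mol·L⁻¹.
C_C = (C_{A0}−C_A)−C_B = 0.1844 mol·L⁻¹; S̃_{B/C} = 5.352/0.1844 = 29.0.

29.0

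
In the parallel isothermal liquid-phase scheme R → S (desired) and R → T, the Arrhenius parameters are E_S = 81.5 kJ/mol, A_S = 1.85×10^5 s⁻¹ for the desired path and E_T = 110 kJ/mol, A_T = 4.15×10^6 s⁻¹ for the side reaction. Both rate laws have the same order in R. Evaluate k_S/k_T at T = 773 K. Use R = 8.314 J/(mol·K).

3.76

Since both paths have the same order in R, the concentration cancels and S_{S/T} = k_S/k_T = (A_S/A_T)·exp[(E_T−E_S)/(RT)].
(E_T−E_S)/(RT) = (110−81.5)×10³/(8.314×773) = 28500/6427 = 4.435.
k_S/k_T = (1.85×10^5/4.15×10^6)·exp(4.435) = 0.04458 × 84.32 = 3.76.
Since E_S < E_T, lowering the temperature improves selectivity toward S.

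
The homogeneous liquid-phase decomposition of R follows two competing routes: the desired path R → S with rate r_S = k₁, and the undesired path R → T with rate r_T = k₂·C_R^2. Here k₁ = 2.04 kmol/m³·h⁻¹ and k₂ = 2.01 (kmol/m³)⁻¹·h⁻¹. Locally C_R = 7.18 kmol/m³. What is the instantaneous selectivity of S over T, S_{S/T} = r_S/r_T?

S_{S/T} = r_S/r_T = (k₁)/(k₂·C_R^2) = (k₁/k₂)·C_R^-2.
= (2.04) / (2.01×7.180^2) = 2.040/103.6 = 0.0197.
The undesired path is higher order in R, so low C_R (CSTR or dilute feed) favours S.

0.0197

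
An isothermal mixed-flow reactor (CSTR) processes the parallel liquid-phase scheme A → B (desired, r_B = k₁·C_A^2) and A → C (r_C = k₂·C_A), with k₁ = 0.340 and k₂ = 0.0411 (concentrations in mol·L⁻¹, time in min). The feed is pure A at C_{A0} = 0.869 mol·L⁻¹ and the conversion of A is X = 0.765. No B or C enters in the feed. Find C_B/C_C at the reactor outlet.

Exit C_A = C_{A0}(1−X) = 0.869×0.235 = 0.2042 mol·L⁻¹.
Rates in a CSTR are evaluated at the outlet concentration: r_B = 0.340×0.2042^2 = 0.01418, r_C = 0.0411×0.2042 = 0.008393.
Overall selectivity = C_B/C_C = r_Bτ/(r_Cτ) = r_B/r_C = 1.69.

1.69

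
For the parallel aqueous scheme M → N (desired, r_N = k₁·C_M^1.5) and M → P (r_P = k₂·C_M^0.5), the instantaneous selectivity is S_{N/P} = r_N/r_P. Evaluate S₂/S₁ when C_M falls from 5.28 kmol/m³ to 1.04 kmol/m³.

S_{N/P} = (k₁/k₂)·C_M, so S₂/S₁ = (C_{M,2}/C_{M,1}).
= 1.04/5.28 = 0.197.
Selectivity toward N falls as C_M falls — high-concentration operation is favoured.

0.197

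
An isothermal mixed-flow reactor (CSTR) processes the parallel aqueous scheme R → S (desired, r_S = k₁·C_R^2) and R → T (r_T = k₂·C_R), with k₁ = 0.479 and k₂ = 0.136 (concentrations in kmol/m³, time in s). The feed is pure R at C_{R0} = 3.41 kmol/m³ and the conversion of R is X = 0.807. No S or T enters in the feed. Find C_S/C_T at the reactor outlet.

Exit C_R = C_{R0}(1−X) = 3.41×0.193 = 0.6581 kmol/m³.
In a CSTR the entire volume is at exit conditions, so r_S = 0.479×0.6581^2 = 0.2075 and r_T = 0.136×0.6581 = 0.08951.
Overall selectivity = C_S/C_T = r_Sτ/(r_Tτ) = r_S/r_T = 2.32.

2.32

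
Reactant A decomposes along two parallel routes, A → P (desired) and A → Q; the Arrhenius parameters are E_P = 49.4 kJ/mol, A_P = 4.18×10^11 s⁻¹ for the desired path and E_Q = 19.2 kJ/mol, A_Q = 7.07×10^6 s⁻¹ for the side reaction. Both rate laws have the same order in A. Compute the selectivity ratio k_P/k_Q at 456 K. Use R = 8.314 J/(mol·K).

20.5

With equal orders, S_{P/Q} = k_P/k_Q = (A_P/A_Q)·exp[(E_Q−E_P)/(RT)].
(E_Q−E_P)/(RT) = (19.2−49.4)×10³/(8.314×456) = -30200/3791 = -7.966.
k_P/k_Q = (4.18×10^11/7.07×10^6)·exp(-7.966) = 59123 × 3.471×10^-4 = 20.5.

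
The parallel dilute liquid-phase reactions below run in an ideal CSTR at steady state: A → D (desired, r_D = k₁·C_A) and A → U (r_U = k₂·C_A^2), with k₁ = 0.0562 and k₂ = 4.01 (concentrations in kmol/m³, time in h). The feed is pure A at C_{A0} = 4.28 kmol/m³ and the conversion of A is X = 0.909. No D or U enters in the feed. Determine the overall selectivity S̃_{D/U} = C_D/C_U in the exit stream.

0.0360

Exit C_A = C_{A0}(1−X) = 4.28×0.0910 = 0.3895 kmol/m³.
Rates in a CSTR are evaluated at the outlet concentration: r_D = 0.0562×0.3895 = 0.02189, r_U = 4.01×0.3895^2 = 0.6083.
Overall selectivity = C_D/C_U = r_Dτ/(r_Uτ) = r_D/r_U = 0.0360.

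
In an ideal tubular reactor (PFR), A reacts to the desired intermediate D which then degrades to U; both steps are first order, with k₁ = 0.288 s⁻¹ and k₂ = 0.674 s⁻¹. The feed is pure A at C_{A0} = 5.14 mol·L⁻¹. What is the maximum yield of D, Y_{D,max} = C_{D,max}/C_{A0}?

At the optimum, C_{D,max}/C_{A0} = (k₁/k₂)^[k₂/(k₂−k₁)].
= (0.288/0.674)^(0.674/(0.674−0.288)) = (0.4273)^(1.746) = 0.2266.

0.227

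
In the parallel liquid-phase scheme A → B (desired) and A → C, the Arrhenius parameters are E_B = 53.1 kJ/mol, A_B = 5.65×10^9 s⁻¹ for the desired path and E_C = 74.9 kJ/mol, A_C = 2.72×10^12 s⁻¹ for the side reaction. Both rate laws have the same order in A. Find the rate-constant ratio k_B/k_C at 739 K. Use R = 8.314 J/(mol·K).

0.0722

With equal orders, S_{B/C} = k_B/k_C = (A_B/A_C)·exp[(E_C−E_B)/(RT)].
(E_C−E_B)/(RT) = (74.9−53.1)×10³/(8.314×739) = 21800/6144 = 3.548.
k_B/k_C = (5.65×10^9/2.72×10^12)·exp(3.548) = 0.002077 × 34.75 = 0.0722.
Since E_B < E_C, lowering the temperature improves selectivity toward B.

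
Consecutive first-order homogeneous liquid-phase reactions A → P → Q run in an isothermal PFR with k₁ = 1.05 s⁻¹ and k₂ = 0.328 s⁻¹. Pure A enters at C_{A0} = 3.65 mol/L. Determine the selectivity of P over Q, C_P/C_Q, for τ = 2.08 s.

1.81

Solving the coupled first-order balances gives C_P(τ) = [k₁/(k₂−k₁)]·C_{A0}·(e^(−k₁τ) − e^(−k₂τ)).
e^(−k₁τ) = e^(−1.05×2.08) = e^(−2.184) = 0.1126; e^(−k₂τ) = e^(−0.6822) = 0.5055.
C_P = 1.05×3.65/(0.328−1.05) × (0.1126−0.5055) = (-5.308)×(-0.3929) = 2.086 mol/L.
C_A = C_{A0}e^(−k₁τ) = 0.4110 mol/L, so C_Q = C_{A0}−C_A−C_P = 1.154 mol/L; C_P/C_Q = 1.81.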